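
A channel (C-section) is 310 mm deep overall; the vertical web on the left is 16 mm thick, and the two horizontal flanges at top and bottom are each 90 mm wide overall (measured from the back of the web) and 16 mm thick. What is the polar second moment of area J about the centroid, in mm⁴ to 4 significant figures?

J ≈ 9.537 × 10⁷ mm⁴

Split into non-overlapping primitives; take the origin at the lower-left of the bounding box.
Web: 16 × 310, A = 4 960 mm², y = 155 mm, Ī = 39 721 333 mm⁴.
Top flange (beyond web): 74 × 16, A = 1 184 mm², y = 302 mm, Ī = 25258.7 mm⁴.
Bottom flange (beyond web): 74 × 16, A = 1 184 mm², y = 8 mm, Ī = 25258.7 mm⁴.
By symmetry the centroid is at mid-height, ȳ = 155 mm.
Transfer each piece to the centroidal x-axis using Ī + A·d² with d = y − 155:
  web: d = 0 mm → contributes +39 721 333 mm⁴
  top flange (beyond web): d = 147 mm → contributes +25 610 315 mm⁴
  bottom flange (beyond web): d = -147 mm → contributes +25 610 315 mm⁴
Total I = 90 941 963 mm⁴.
For the y-axis: x̄ = 22.5415 mm.
Repeating about the centroidal y-axis gives I_y = 4 432 070 mm⁴.
Polar second moment: J = I_x + I_y = 95 374 033 mm⁴.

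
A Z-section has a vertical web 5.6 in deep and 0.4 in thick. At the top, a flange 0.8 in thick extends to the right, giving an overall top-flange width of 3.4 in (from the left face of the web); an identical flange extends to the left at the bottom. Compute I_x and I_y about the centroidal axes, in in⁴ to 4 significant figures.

Treat the section as a set of non-overlapping primitives; coordinates are from the bounding-box lower-left.
Web: 0.4 × 5.6, A = 2.24 in², y = 2.8 in, Ī = 5.85387 in⁴.
Top flange (beyond web): 3 × 0.8, A = 2.4 in², y = 5.2 in, Ī = 0.128 in⁴.
Bottom flange (beyond web): 3 × 0.8, A = 2.4 in², y = 0.4 in, Ī = 0.128 in⁴.
Centroid: ȳ = ΣA·y / ΣA = 2.8 in.
Transfer each piece to the centroidal x-axis using Ī + A·d² with d = y − 2.8:
  web: d = 0 in → contributes +5.85387 in⁴
  top flange (beyond web): d = 2.4 in → contributes +13.952 in⁴
  bottom flange (beyond web): d = -2.4 in → contributes +13.952 in⁴
Total I = 33.7579 in⁴.
For the y-axis: x̄ = 3.2 in.
Repeating about the centroidal y-axis gives I_y = 17.5019 in⁴.

I_x ≈ 33.76 in⁴, I_y ≈ 17.50 in⁴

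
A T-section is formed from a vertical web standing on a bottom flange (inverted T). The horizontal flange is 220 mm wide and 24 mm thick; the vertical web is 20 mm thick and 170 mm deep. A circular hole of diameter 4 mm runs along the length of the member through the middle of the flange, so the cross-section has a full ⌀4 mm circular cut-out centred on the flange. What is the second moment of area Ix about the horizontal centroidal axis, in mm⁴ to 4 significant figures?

Treat the section as a set of non-overlapping primitives; coordinates are from the bounding-box lower-left.
Flange: 220 × 24, A = 5 280 mm², y = 12 mm, Ī = 253 440 mm⁴.
Web: 20 × 170, A = 3 400 mm², y = 109 mm, Ī = 8 188 333 mm⁴.
Hole (subtracted): ⌀4, A = 12.5664 mm², y = 12 mm, Ī = 12.5664 mm⁴.
Centroid: ȳ = ΣA·y / ΣA = 50.0505 mm.
Transfer each piece to the horizontal centroidal axis using Ī + A·d² with d = y − 50.0505:
  flange: d = -38.0505 mm → contributes +7 898 030 mm⁴
  web: d = 58.9495 mm → contributes +20 003 490 mm⁴
  hole: d = -38.0505 mm → contributes −18206.6 mm⁴
Total I = 27 883 313 mm⁴.

Ix ≈ 2.788 × 10⁷ mm⁴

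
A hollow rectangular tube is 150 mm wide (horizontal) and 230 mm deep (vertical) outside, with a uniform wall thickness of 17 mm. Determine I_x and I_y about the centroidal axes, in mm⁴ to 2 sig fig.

I_x ≈ 7.9 × 10⁷ mm⁴, I_y ≈ 3.9 × 10⁷ mm⁴

Decompose the section into non-overlapping parts with the origin at the bottom-left of its bounding rectangle.
Outer rectangle: 150 × 230, A = 34 500 mm², y = 115 mm, Ī = 152 087 500 mm⁴.
Inner void (subtracted): 116 × 196, A = 22 736 mm², y = 115 mm, Ī = 72 785 515 mm⁴.
By symmetry the centroid is at mid-height, ȳ = 115 mm.
All pieces are centred on the centroidal x-axis, so I = ΣĪ (holes subtracted) = 79 301 985 mm⁴.
Repeating about the centroidal y-axis gives I_y = 39 192 865 mm⁴.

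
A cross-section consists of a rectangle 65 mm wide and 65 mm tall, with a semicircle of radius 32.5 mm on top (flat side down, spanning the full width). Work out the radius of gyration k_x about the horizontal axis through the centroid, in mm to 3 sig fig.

k_x ≈ 26.6 mm

Treat the section as a set of non-overlapping primitives; coordinates are from the bounding-box lower-left.
Rectangular body: 65 × 65, A = 4 225 mm², y = 32.5 mm, Ī = 1 487 552 mm⁴.
Semicircular cap: semicircle r = 32.5, A = 1659.2 mm², y = 78.793 mm, Ī = 122 452 mm⁴.
Centroid: ȳ = ΣA·y / ΣA = 45.553 mm.
Transfer each piece to the horizontal axis through the centroid using Ī + A·d² with d = y − 45.553:
  rectangular body: d = -13.053 mm → contributes +2 207 449 mm⁴
  semicircular cap: d = 33.24 mm → contributes +1 955 656 mm⁴
Total I = 4 163 105 mm⁴.
Radius of gyration: k = √(I/A) = √(4 163 105 / 5884.2) = 26.599 mm.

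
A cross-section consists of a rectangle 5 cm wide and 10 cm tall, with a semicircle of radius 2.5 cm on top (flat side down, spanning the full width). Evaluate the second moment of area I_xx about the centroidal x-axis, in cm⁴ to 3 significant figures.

I_xx ≈ 722 cm⁴

Decompose the section into non-overlapping parts with the origin at the bottom-left of its bounding rectangle.
Rectangular body: 5 × 10, A = 50 cm², y = 5 cm, Ī = 416.67 cm⁴.
Semicircular cap: semicircle r = 2.5, A = 9.8175 cm², y = 11.061 cm, Ī = 4.2874 cm⁴.
Centroid: ȳ = ΣA·y / ΣA = 5.9948 cm.
Transfer each piece to the centroidal x-axis using Ī + A·d² with d = y − 5.9948:
  rectangular body: d = -0.99476 cm → contributes +466.14 cm⁴
  semicircular cap: d = 5.0663 cm → contributes +256.27 cm⁴
Total I = 722.42 cm⁴.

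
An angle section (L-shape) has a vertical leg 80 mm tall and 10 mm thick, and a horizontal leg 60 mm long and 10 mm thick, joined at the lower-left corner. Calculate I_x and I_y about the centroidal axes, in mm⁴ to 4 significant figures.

I_x ≈ 8.078 × 10⁵ mm⁴, I_y ≈ 3.878 × 10⁵ mm⁴

Break the section into simple shapes (no overlaps), measuring from the bottom-left corner of the bounding box.
Vertical leg: 10 × 80, A = 800 mm², y = 40 mm, Ī = 426 667 mm⁴.
Horizontal leg (remainder): 50 × 10, A = 500 mm², y = 5 mm, Ī = 4166.67 mm⁴.
Centroid: ȳ = ΣA·y / ΣA = 26.5385 mm.
Transfer each piece to the centroidal x-axis using Ī + A·d² with d = y − 26.5385:
  vertical leg: d = 13.4615 mm → contributes +571 637 mm⁴
  horizontal leg (remainder): d = -21.5385 mm → contributes +236 119 mm⁴
Total I = 807 756 mm⁴.
For the y-axis: x̄ = 16.5385 mm.
Repeating about the centroidal y-axis gives I_y = 387 756 mm⁴.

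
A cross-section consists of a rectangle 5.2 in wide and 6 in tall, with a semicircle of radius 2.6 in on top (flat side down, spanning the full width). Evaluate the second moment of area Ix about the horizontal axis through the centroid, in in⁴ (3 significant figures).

Ix ≈ 232 in⁴

Split into non-overlapping primitives; take the origin at the lower-left of the bounding box.
Rectangular body: 5.2 × 6, A = 31.2 in², y = 3 in, Ī = 93.6 in⁴.
Semicircular cap: semicircle r = 2.6, A = 10.619 in², y = 7.1035 in, Ī = 5.0156 in⁴.
Centroid: ȳ = ΣA·y / ΣA = 4.042 in.
Transfer each piece to the horizontal axis through the centroid using Ī + A·d² with d = y − 4.042:
  rectangular body: d = -1.042 in → contributes +127.47 in⁴
  semicircular cap: d = 3.0615 in → contributes +104.54 in⁴
Total I = 232.02 in⁴.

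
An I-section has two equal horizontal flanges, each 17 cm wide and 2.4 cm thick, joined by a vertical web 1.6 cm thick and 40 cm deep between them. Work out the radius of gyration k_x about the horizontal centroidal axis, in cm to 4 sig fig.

Treat the section as a set of non-overlapping primitives; coordinates are from the bounding-box lower-left.
Bottom flange: 17 × 2.4, A = 40.8 cm², y = 1.2 cm, Ī = 19.584 cm⁴.
Web: 1.6 × 40, A = 64 cm², y = 22.4 cm, Ī = 8533.33 cm⁴.
Top flange: 17 × 2.4, A = 40.8 cm², y = 43.6 cm, Ī = 19.584 cm⁴.
By symmetry the centroid is at mid-height, ȳ = 22.4 cm.
Transfer each piece to the horizontal centroidal axis using Ī + A·d² with d = y − 22.4:
  bottom flange: d = -21.2 cm → contributes +18356.7 cm⁴
  web: d = 0 cm → contributes +8533.33 cm⁴
  top flange: d = 21.2 cm → contributes +18356.7 cm⁴
Total I = 45246.8 cm⁴.
Radius of gyration: k = √(I/A) = √(45246.8 / 145.6) = 17.6284 cm.

k_x ≈ 17.63 cm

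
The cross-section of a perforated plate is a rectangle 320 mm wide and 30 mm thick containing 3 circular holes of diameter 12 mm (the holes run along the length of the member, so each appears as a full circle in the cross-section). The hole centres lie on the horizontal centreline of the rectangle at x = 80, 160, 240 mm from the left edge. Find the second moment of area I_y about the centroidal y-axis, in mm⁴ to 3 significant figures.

Break the section into simple shapes (no overlaps), measuring from the bottom-left corner of the bounding box.
Plate: 320 × 30, A = 9 600 mm², x = 160 mm, Ī = 81 920 000 mm⁴.
Hole 1 (subtracted): ⌀12, A = 113.1 mm², x = 80 mm, Ī = 1017.9 mm⁴.
Hole 2 (subtracted): ⌀12, A = 113.1 mm², x = 160 mm, Ī = 1017.9 mm⁴.
Hole 3 (subtracted): ⌀12, A = 113.1 mm², x = 240 mm, Ī = 1017.9 mm⁴.
By symmetry the centroid is at mid-width, x̄ = 160 mm.
Transfer each piece to the centroidal y-axis using Ī + A·d² with d = x − 160:
  plate: d = 0 mm → contributes +81 920 000 mm⁴
  hole 1: d = -80 mm → contributes −724 841 mm⁴
  hole 2: d = 0 mm → contributes −1017.9 mm⁴
  hole 3: d = 80 mm → contributes −724 841 mm⁴
Total I = 80 469 300 mm⁴.

I_y ≈ 8.05 × 10⁷ mm⁴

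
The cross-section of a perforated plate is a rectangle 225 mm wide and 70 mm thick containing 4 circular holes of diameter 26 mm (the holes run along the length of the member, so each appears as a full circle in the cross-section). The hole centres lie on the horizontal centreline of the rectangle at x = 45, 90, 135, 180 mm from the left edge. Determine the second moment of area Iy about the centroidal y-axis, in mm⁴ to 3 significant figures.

Iy ≈ 6.10 × 10⁷ mm⁴

Split into non-overlapping primitives; take the origin at the lower-left of the bounding box.
Plate: 225 × 70, A = 15 750 mm², x = 112.5 mm, Ī = 66 445 313 mm⁴.
Hole 1 (subtracted): ⌀26, A = 530.93 mm², x = 45 mm, Ī = 22 432 mm⁴.
Hole 2 (subtracted): ⌀26, A = 530.93 mm², x = 90 mm, Ī = 22 432 mm⁴.
Hole 3 (subtracted): ⌀26, A = 530.93 mm², x = 135 mm, Ī = 22 432 mm⁴.
Hole 4 (subtracted): ⌀26, A = 530.93 mm², x = 180 mm, Ī = 22 432 mm⁴.
By symmetry the centroid is at mid-width, x̄ = 112.5 mm.
Transfer each piece to the centroidal y-axis using Ī + A·d² with d = x − 112.5:
  plate: d = 0 mm → contributes +66 445 313 mm⁴
  hole 1: d = -67.5 mm → contributes −2 441 478 mm⁴
  hole 2: d = -22.5 mm → contributes −291 215 mm⁴
  hole 3: d = 22.5 mm → contributes −291 215 mm⁴
  hole 4: d = 67.5 mm → contributes −2 441 478 mm⁴
Total I = 60 979 928 mm⁴.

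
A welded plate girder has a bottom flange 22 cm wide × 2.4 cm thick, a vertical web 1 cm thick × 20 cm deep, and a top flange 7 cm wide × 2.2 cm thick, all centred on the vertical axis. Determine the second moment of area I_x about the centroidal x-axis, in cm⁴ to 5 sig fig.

I_x ≈ 7214.9 cm⁴

Decompose the section into non-overlapping parts with the origin at the bottom-left of its bounding rectangle.
Bottom plate: 22 × 2.4, A = 52.8 cm², y = 1.2 cm, Ī = 25.344 cm⁴.
Web plate: 1 × 20, A = 20 cm², y = 12.4 cm, Ī = 666.6667 cm⁴.
Top plate: 7 × 2.2, A = 15.4 cm², y = 23.5 cm, Ī = 6.211333 cm⁴.
Centroid: ȳ = ΣA·y / ΣA = 7.633333 cm.
Transfer each piece to the centroidal x-axis using Ī + A·d² with d = y − 7.633333:
  bottom plate: d = -6.433333 cm → contributes +2210.619 cm⁴
  web plate: d = 4.766667 cm → contributes +1121.089 cm⁴
  top plate: d = 15.86667 cm → contributes +3883.178 cm⁴
Total I = 7214.886 cm⁴.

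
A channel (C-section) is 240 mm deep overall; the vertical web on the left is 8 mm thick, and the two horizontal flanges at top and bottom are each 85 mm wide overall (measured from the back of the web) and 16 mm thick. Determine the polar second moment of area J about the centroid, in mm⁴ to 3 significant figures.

J ≈ 4.34 × 10⁷ mm⁴

Split into non-overlapping primitives; take the origin at the lower-left of the bounding box.
Web: 8 × 240, A = 1 920 mm², y = 120 mm, Ī = 9 216 000 mm⁴.
Top flange (beyond web): 77 × 16, A = 1 232 mm², y = 232 mm, Ī = 26 283 mm⁴.
Bottom flange (beyond web): 77 × 16, A = 1 232 mm², y = 8 mm, Ī = 26 283 mm⁴.
By symmetry the centroid is at mid-height, ȳ = 120 mm.
Transfer each piece to the centroidal x-axis using Ī + A·d² with d = y − 120:
  web: d = 0 mm → contributes +9 216 000 mm⁴
  top flange (beyond web): d = 112 mm → contributes +15 480 491 mm⁴
  bottom flange (beyond web): d = -112 mm → contributes +15 480 491 mm⁴
Total I = 40 176 981 mm⁴.
For the y-axis: x̄ = 27.887 mm.
Repeating about the centroidal y-axis gives I_y = 3 176 829 mm⁴.
Polar second moment: J = I_x + I_y = 43 353 811 mm⁴.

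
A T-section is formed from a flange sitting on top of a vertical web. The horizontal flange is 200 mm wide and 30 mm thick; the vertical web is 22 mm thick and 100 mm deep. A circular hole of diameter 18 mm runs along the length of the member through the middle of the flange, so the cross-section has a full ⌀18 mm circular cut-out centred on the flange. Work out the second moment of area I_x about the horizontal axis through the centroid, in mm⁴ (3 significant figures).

I_x ≈ 9.00 × 10⁶ mm⁴

Treat the section as a set of non-overlapping primitives; coordinates are from the bounding-box lower-left.
Flange: 200 × 30, A = 6 000 mm², y = 115 mm, Ī = 450 000 mm⁴.
Web: 22 × 100, A = 2 200 mm², y = 50 mm, Ī = 1 833 333 mm⁴.
Hole (subtracted): ⌀18, A = 254.47 mm², y = 115 mm, Ī = 5 153 mm⁴.
Centroid: ȳ = ΣA·y / ΣA = 97.002 mm.
Transfer each piece to the horizontal axis through the centroid using Ī + A·d² with d = y − 97.002:
  flange: d = 17.998 mm → contributes +2 393 468 mm⁴
  web: d = -47.002 mm → contributes +6 693 642 mm⁴
  hole: d = 17.998 mm → contributes −87 578 mm⁴
Total I = 8 999 532 mm⁴.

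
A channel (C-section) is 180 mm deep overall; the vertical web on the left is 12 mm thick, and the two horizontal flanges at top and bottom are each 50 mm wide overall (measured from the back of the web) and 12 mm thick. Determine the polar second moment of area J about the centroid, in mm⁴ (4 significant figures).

J ≈ 1.281 × 10⁷ mm⁴

Decompose the section into non-overlapping parts with the origin at the bottom-left of its bounding rectangle.
Web: 12 × 180, A = 2 160 mm², y = 90 mm, Ī = 5 832 000 mm⁴.
Top flange (beyond web): 38 × 12, A = 456 mm², y = 174 mm, Ī = 5 472 mm⁴.
Bottom flange (beyond web): 38 × 12, A = 456 mm², y = 6 mm, Ī = 5 472 mm⁴.
By symmetry the centroid is at mid-height, ȳ = 90 mm.
Transfer each piece to the centroidal x-axis using Ī + A·d² with d = y − 90:
  web: d = 0 mm → contributes +5 832 000 mm⁴
  top flange (beyond web): d = 84 mm → contributes +3 223 008 mm⁴
  bottom flange (beyond web): d = -84 mm → contributes +3 223 008 mm⁴
Total I = 12 278 016 mm⁴.
For the y-axis: x̄ = 13.4219 mm.
Repeating about the centroidal y-axis gives I_y = 536 445 mm⁴.
Polar second moment: J = I_x + I_y = 12 814 461 mm⁴.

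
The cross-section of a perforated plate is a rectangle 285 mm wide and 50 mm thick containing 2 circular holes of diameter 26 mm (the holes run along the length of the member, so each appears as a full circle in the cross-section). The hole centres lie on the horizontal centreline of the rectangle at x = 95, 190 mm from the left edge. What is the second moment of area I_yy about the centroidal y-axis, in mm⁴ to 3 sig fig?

Split into non-overlapping primitives; take the origin at the lower-left of the bounding box.
Plate: 285 × 50, A = 14 250 mm², x = 142.5 mm, Ī = 96 454 688 mm⁴.
Hole 1 (subtracted): ⌀26, A = 530.93 mm², x = 95 mm, Ī = 22 432 mm⁴.
Hole 2 (subtracted): ⌀26, A = 530.93 mm², x = 190 mm, Ī = 22 432 mm⁴.
By symmetry the centroid is at mid-width, x̄ = 142.5 mm.
Transfer each piece to the centroidal y-axis using Ī + A·d² with d = x − 142.5:
  plate: d = 0 mm → contributes +96 454 688 mm⁴
  hole 1: d = -47.5 mm → contributes −1 220 341 mm⁴
  hole 2: d = 47.5 mm → contributes −1 220 341 mm⁴
Total I = 94 014 006 mm⁴.

I_yy ≈ 9.40 × 10⁷ mm⁴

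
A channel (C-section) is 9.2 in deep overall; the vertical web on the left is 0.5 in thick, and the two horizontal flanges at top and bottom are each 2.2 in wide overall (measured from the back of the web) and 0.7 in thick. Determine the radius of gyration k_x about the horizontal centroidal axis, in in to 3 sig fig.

k_x ≈ 3.29 in

Split into non-overlapping primitives; take the origin at the lower-left of the bounding box.
Web: 0.5 × 9.2, A = 4.6 in², y = 4.6 in, Ī = 32.445 in⁴.
Top flange (beyond web): 1.7 × 0.7, A = 1.19 in², y = 8.85 in, Ī = 0.048592 in⁴.
Bottom flange (beyond web): 1.7 × 0.7, A = 1.19 in², y = 0.35 in, Ī = 0.048592 in⁴.
By symmetry the centroid is at mid-height, ȳ = 4.6 in.
Transfer each piece to the horizontal centroidal axis using Ī + A·d² with d = y − 4.6:
  web: d = 0 in → contributes +32.445 in⁴
  top flange (beyond web): d = 4.25 in → contributes +21.543 in⁴
  bottom flange (beyond web): d = -4.25 in → contributes +21.543 in⁴
Total I = 75.531 in⁴.
Radius of gyration: k = √(I/A) = √(75.531 / 6.98) = 3.2895 in.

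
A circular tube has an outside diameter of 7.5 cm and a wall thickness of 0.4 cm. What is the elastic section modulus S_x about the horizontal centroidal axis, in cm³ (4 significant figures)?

S_x ≈ 15.04 cm³

Decompose the section into non-overlapping parts with the origin at the bottom-left of its bounding rectangle.
Outer circle: ⌀7.5, A = 44.1786 cm², y = 3.75 cm, Ī = 155.316 cm⁴.
Bore (subtracted): ⌀6.7, A = 35.2565 cm², y = 3.75 cm, Ī = 98.9166 cm⁴.
By symmetry the centroid is at mid-height, ȳ = 3.75 cm.
All pieces are centred on the horizontal centroidal axis, so I = ΣĪ (holes subtracted) = 56.399 cm⁴.
Extreme fibre distance c = 3.75 cm; S = I/c = 15.0397 cm³.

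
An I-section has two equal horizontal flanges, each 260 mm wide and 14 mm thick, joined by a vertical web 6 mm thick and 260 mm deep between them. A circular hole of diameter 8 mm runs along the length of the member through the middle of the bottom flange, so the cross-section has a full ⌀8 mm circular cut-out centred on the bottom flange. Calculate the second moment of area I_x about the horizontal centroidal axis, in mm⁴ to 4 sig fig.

I_x ≈ 1.446 × 10⁸ mm⁴

Decompose the section into non-overlapping parts with the origin at the bottom-left of its bounding rectangle.
Bottom flange: 260 × 14, A = 3 640 mm², y = 7 mm, Ī = 59453.3 mm⁴.
Web: 6 × 260, A = 1 560 mm², y = 144 mm, Ī = 8 788 000 mm⁴.
Top flange: 260 × 14, A = 3 640 mm², y = 281 mm, Ī = 59453.3 mm⁴.
Hole (subtracted): ⌀8, A = 50.2655 mm², y = 7 mm, Ī = 201.062 mm⁴.
Centroid: ȳ = ΣA·y / ΣA = 144.783 mm.
Transfer each piece to the horizontal centroidal axis using Ī + A·d² with d = y − 144.783:
  bottom flange: d = -137.783 mm → contributes +69 162 235 mm⁴
  web: d = -0.783456 mm → contributes +8 788 958 mm⁴
  top flange: d = 136.217 mm → contributes +67 599 460 mm⁴
  hole: d = -137.783 mm → contributes −954 455 mm⁴
Total I = 144 596 198 mm⁴.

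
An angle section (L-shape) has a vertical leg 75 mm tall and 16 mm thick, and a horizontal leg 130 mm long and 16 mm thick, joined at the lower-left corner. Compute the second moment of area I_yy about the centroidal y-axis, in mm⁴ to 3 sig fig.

Break the section into simple shapes (no overlaps), measuring from the bottom-left corner of the bounding box.
Vertical leg: 16 × 75, A = 1 200 mm², x = 8 mm, Ī = 25 600 mm⁴.
Horizontal leg (remainder): 114 × 16, A = 1 824 mm², x = 73 mm, Ī = 1 975 392 mm⁴.
Centroid: x̄ = ΣA·x / ΣA = 47.206 mm.
Transfer each piece to the centroidal y-axis using Ī + A·d² with d = x − 47.206:
  vertical leg: d = -39.206 mm → contributes +1 870 165 mm⁴
  horizontal leg (remainder): d = 25.794 mm → contributes +3 188 922 mm⁴
Total I = 5 059 087 mm⁴.

I_yy ≈ 5.06 × 10⁶ mm⁴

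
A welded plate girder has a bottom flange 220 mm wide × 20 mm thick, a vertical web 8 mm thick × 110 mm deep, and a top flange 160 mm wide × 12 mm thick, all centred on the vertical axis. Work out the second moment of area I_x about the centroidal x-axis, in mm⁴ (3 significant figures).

I_x ≈ 2.28 × 10⁷ mm⁴

Split into non-overlapping primitives; take the origin at the lower-left of the bounding box.
Bottom plate: 220 × 20, A = 4 400 mm², y = 10 mm, Ī = 146 667 mm⁴.
Web plate: 8 × 110, A = 880 mm², y = 75 mm, Ī = 887 333 mm⁴.
Top plate: 160 × 12, A = 1 920 mm², y = 136 mm, Ī = 23 040 mm⁴.
Centroid: ȳ = ΣA·y / ΣA = 51.544 mm.
Transfer each piece to the centroidal x-axis using Ī + A·d² with d = y − 51.544:
  bottom plate: d = -41.544 mm → contributes +7 740 806 mm⁴
  web plate: d = 23.456 mm → contributes +1 371 477 mm⁴
  top plate: d = 84.456 mm → contributes +13 717 902 mm⁴
Total I = 22 830 186 mm⁴.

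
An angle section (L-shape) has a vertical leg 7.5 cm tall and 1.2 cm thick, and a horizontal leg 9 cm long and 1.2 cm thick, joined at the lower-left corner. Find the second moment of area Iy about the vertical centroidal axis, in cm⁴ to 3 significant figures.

Split into non-overlapping primitives; take the origin at the lower-left of the bounding box.
Vertical leg: 1.2 × 7.5, A = 9 cm², x = 0.6 cm, Ī = 1.08 cm⁴.
Horizontal leg (remainder): 7.8 × 1.2, A = 9.36 cm², x = 5.1 cm, Ī = 47.455 cm⁴.
Centroid: x̄ = ΣA·x / ΣA = 2.8941 cm.
Transfer each piece to the vertical centroidal axis using Ī + A·d² with d = x − 2.8941:
  vertical leg: d = -2.2941 cm → contributes +48.447 cm⁴
  horizontal leg (remainder): d = 2.2059 cm → contributes +93 cm⁴
Total I = 141.45 cm⁴.

Iy ≈ 141 cm⁴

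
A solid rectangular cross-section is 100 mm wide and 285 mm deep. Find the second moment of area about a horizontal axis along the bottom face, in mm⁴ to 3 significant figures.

The section: 100 × 285, A = 28 500 mm², y = 142.5 mm, Ī = 192 909 375 mm⁴.
Transfer it to the base of the section using Ī + A·d² with d = y − 0:
  the section: d = 142.5 mm → contributes +771 637 500 mm⁴
Total I = 771 637 500 mm⁴.

I_base ≈ 7.72 × 10⁸ mm⁴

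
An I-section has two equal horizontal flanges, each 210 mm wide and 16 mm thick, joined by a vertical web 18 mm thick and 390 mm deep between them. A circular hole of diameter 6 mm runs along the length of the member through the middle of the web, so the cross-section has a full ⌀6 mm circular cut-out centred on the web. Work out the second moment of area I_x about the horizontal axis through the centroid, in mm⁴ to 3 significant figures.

Treat the section as a set of non-overlapping primitives; coordinates are from the bounding-box lower-left.
Bottom flange: 210 × 16, A = 3 360 mm², y = 8 mm, Ī = 71 680 mm⁴.
Web: 18 × 390, A = 7 020 mm², y = 211 mm, Ī = 88 978 500 mm⁴.
Top flange: 210 × 16, A = 3 360 mm², y = 414 mm, Ī = 71 680 mm⁴.
Hole (subtracted): ⌀6, A = 28.274 mm², y = 211 mm, Ī = 63.617 mm⁴.
By symmetry the centroid is at mid-height, ȳ = 211 mm.
Transfer each piece to the horizontal axis through the centroid using Ī + A·d² with d = y − 211:
  bottom flange: d = -203 mm → contributes +138 533 920 mm⁴
  web: d = 0 mm → contributes +88 978 500 mm⁴
  top flange: d = 203 mm → contributes +138 533 920 mm⁴
  hole: d = 0 mm → contributes −63.617 mm⁴
Total I = 366 046 276 mm⁴.

I_x ≈ 3.66 × 10⁸ mm⁴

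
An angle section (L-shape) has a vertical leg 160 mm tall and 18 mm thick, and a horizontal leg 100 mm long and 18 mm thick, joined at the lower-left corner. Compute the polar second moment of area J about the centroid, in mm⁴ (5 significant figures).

Split into non-overlapping primitives; take the origin at the lower-left of the bounding box.
Vertical leg: 18 × 160, A = 2 880 mm², y = 80 mm, Ī = 6 144 000 mm⁴.
Horizontal leg (remainder): 82 × 18, A = 1 476 mm², y = 9 mm, Ī = 39 852 mm⁴.
Centroid: ȳ = ΣA·y / ΣA = 55.94215 mm.
Transfer each piece to the centroidal x-axis using Ī + A·d² with d = y − 55.94215:
  vertical leg: d = 24.05785 mm → contributes +7 810 887 mm⁴
  horizontal leg (remainder): d = -46.94215 mm → contributes +3 292 314 mm⁴
Total I = 11 103 201 mm⁴.
For the y-axis: x̄ = 25.94215 mm.
Repeating about the centroidal y-axis gives I_y = 3 344 481 mm⁴.
Polar second moment: J = I_x + I_y = 14 447 683 mm⁴.

J ≈ 1.4448 × 10⁷ mm⁴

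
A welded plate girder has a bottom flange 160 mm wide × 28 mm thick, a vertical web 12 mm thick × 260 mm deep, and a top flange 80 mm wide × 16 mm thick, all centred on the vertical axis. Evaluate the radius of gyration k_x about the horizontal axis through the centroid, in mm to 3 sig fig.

Decompose the section into non-overlapping parts with the origin at the bottom-left of its bounding rectangle.
Bottom plate: 160 × 28, A = 4 480 mm², y = 14 mm, Ī = 292 693 mm⁴.
Web plate: 12 × 260, A = 3 120 mm², y = 158 mm, Ī = 17 576 000 mm⁴.
Top plate: 80 × 16, A = 1 280 mm², y = 296 mm, Ī = 27 307 mm⁴.
Centroid: ȳ = ΣA·y / ΣA = 105.24 mm.
Transfer each piece to the horizontal axis through the centroid using Ī + A·d² with d = y − 105.24:
  bottom plate: d = -91.243 mm → contributes +37 590 169 mm⁴
  web plate: d = 52.757 mm → contributes +26 259 819 mm⁴
  top plate: d = 190.76 mm → contributes +46 604 126 mm⁴
Total I = 110 454 115 mm⁴.
Radius of gyration: k = √(I/A) = √(110 454 115 / 8 880) = 111.53 mm.

k_x ≈ 112 mm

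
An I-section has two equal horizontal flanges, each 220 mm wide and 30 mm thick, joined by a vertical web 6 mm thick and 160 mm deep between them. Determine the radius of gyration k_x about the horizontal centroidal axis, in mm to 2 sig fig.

k_x ≈ 93 mm

Break the section into simple shapes (no overlaps), measuring from the bottom-left corner of the bounding box.
Bottom flange: 220 × 30, A = 6 600 mm², y = 15 mm, Ī = 495 000 mm⁴.
Web: 6 × 160, A = 960 mm², y = 110 mm, Ī = 2 048 000 mm⁴.
Top flange: 220 × 30, A = 6 600 mm², y = 205 mm, Ī = 495 000 mm⁴.
By symmetry the centroid is at mid-height, ȳ = 110 mm.
Transfer each piece to the horizontal centroidal axis using Ī + A·d² with d = y − 110:
  bottom flange: d = -95 mm → contributes +60 060 000 mm⁴
  web: d = 0 mm → contributes +2 048 000 mm⁴
  top flange: d = 95 mm → contributes +60 060 000 mm⁴
Total I = 122 168 000 mm⁴.
Radius of gyration: k = √(I/A) = √(122 168 000 / 14 160) = 92.89 mm.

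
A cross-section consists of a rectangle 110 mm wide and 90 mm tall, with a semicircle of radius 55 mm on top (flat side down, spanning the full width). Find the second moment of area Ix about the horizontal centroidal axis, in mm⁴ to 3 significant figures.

Ix ≈ 2.27 × 10⁷ mm⁴

Treat the section as a set of non-overlapping primitives; coordinates are from the bounding-box lower-left.
Rectangular body: 110 × 90, A = 9 900 mm², y = 45 mm, Ī = 6 682 500 mm⁴.
Semicircular cap: semicircle r = 55, A = 4751.7 mm², y = 113.34 mm, Ī = 1 004 345 mm⁴.
Centroid: ȳ = ΣA·y / ΣA = 67.164 mm.
Transfer each piece to the horizontal centroidal axis using Ī + A·d² with d = y − 67.164:
  rectangular body: d = -22.164 mm → contributes +11 545 863 mm⁴
  semicircular cap: d = 46.179 mm → contributes +11 137 078 mm⁴
Total I = 22 682 942 mm⁴.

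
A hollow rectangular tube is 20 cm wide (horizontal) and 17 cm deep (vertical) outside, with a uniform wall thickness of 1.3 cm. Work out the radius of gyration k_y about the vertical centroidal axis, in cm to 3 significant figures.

k_y ≈ 7.49 cm

Decompose the section into non-overlapping parts with the origin at the bottom-left of its bounding rectangle.
Outer rectangle: 20 × 17, A = 340 cm², x = 10 cm, Ī = 11 333 cm⁴.
Inner void (subtracted): 17.4 × 14.4, A = 250.56 cm², x = 10 cm, Ī = 6321.6 cm⁴.
By symmetry the centroid is at mid-width, x̄ = 10 cm.
All pieces are centred on the vertical centroidal axis, so I = ΣĪ (holes subtracted) = 5011.7 cm⁴.
Radius of gyration: k = √(I/A) = √(5011.7 / 89.44) = 7.4856 cm.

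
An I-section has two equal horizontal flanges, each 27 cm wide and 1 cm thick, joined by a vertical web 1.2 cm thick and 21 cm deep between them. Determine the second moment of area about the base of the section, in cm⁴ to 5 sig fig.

I_base ≈ 1.7939 × 10⁴ cm⁴

Break the section into simple shapes (no overlaps), measuring from the bottom-left corner of the bounding box.
Bottom flange: 27 × 1, A = 27 cm², y = 0.5 cm, Ī = 2.25 cm⁴.
Web: 1.2 × 21, A = 25.2 cm², y = 11.5 cm, Ī = 926.1 cm⁴.
Top flange: 27 × 1, A = 27 cm², y = 22.5 cm, Ī = 2.25 cm⁴.
Transfer each piece to a horizontal axis along the bottom face using Ī + A·d² with d = y − 0:
  bottom flange: d = 0.5 cm → contributes +9 cm⁴
  web: d = 11.5 cm → contributes +4258.8 cm⁴
  top flange: d = 22.5 cm → contributes +13 671 cm⁴
Total I = 17938.8 cm⁴.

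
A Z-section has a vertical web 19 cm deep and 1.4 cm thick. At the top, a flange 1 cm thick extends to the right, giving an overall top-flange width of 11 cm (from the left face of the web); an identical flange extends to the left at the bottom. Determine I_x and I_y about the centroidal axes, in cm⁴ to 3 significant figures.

I_x ≈ 2360 cm⁴, I_y ≈ 733 cm⁴

Break the section into simple shapes (no overlaps), measuring from the bottom-left corner of the bounding box.
Web: 1.4 × 19, A = 26.6 cm², y = 9.5 cm, Ī = 800.22 cm⁴.
Top flange (beyond web): 9.6 × 1, A = 9.6 cm², y = 18.5 cm, Ī = 0.8 cm⁴.
Bottom flange (beyond web): 9.6 × 1, A = 9.6 cm², y = 0.5 cm, Ī = 0.8 cm⁴.
Centroid: ȳ = ΣA·y / ΣA = 9.5 cm.
Transfer each piece to the centroidal x-axis using Ī + A·d² with d = y − 9.5:
  web: d = 0 cm → contributes +800.22 cm⁴
  top flange (beyond web): d = 9 cm → contributes +778.4 cm⁴
  bottom flange (beyond web): d = -9 cm → contributes +778.4 cm⁴
Total I = 2 357 cm⁴.
For the y-axis: x̄ = 10.3 cm.
Repeating about the centroidal y-axis gives I_y = 732.6 cm⁴.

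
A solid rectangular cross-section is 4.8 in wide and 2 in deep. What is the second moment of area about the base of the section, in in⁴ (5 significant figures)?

The section: 4.8 × 2, A = 9.6 in², y = 1 in, Ī = 3.2 in⁴.
Transfer it to a horizontal axis along the bottom face using Ī + A·d² with d = y − 0:
  the section: d = 1 in → contributes +12.8 in⁴
Total I = 12.8 in⁴.

I_base ≈ 12.800 in⁴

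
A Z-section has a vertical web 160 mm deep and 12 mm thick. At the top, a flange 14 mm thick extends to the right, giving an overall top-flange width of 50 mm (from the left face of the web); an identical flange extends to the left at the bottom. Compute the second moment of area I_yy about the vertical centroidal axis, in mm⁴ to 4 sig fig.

Decompose the section into non-overlapping parts with the origin at the bottom-left of its bounding rectangle.
Web: 12 × 160, A = 1 920 mm², x = 44 mm, Ī = 23 040 mm⁴.
Top flange (beyond web): 38 × 14, A = 532 mm², x = 69 mm, Ī = 64017.3 mm⁴.
Bottom flange (beyond web): 38 × 14, A = 532 mm², x = 19 mm, Ī = 64017.3 mm⁴.
Centroid: x̄ = ΣA·x / ΣA = 44 mm.
Transfer each piece to the vertical centroidal axis using Ī + A·d² with d = x − 44:
  web: d = 0 mm → contributes +23 040 mm⁴
  top flange (beyond web): d = 25 mm → contributes +396 517 mm⁴
  bottom flange (beyond web): d = -25 mm → contributes +396 517 mm⁴
Total I = 816 075 mm⁴.

I_yy ≈ 8.161 × 10⁵ mm⁴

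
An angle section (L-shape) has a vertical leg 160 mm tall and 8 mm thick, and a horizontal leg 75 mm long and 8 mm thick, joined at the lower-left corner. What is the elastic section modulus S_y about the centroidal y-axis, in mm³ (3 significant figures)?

S_y ≈ 1.23 × 10⁴ mm³

Treat the section as a set of non-overlapping primitives; coordinates are from the bounding-box lower-left.
Vertical leg: 8 × 160, A = 1 280 mm², x = 4 mm, Ī = 6826.7 mm⁴.
Horizontal leg (remainder): 67 × 8, A = 536 mm², x = 41.5 mm, Ī = 200 509 mm⁴.
Centroid: x̄ = ΣA·x / ΣA = 15.068 mm.
Transfer each piece to the centroidal y-axis using Ī + A·d² with d = x − 15.068:
  vertical leg: d = -11.068 mm → contributes +163 635 mm⁴
  horizontal leg (remainder): d = 26.432 mm → contributes +574 977 mm⁴
Total I = 738 613 mm⁴.
Extreme fibre distance c = 59.932 mm; S = I/c = 12 324 mm³.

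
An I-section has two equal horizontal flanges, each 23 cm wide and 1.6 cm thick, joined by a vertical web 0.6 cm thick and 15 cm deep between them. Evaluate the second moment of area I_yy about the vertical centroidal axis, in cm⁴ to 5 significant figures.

I_yy ≈ 3244.8 cm⁴

Split into non-overlapping primitives; take the origin at the lower-left of the bounding box.
Bottom flange: 23 × 1.6, A = 36.8 cm², x = 11.5 cm, Ī = 1622.267 cm⁴.
Web: 0.6 × 15, A = 9 cm², x = 11.5 cm, Ī = 0.27 cm⁴.
Top flange: 23 × 1.6, A = 36.8 cm², x = 11.5 cm, Ī = 1622.267 cm⁴.
By symmetry the centroid is at mid-width, x̄ = 11.5 cm.
All pieces are centred on the vertical centroidal axis, so I = ΣĪ = 3244.803 cm⁴.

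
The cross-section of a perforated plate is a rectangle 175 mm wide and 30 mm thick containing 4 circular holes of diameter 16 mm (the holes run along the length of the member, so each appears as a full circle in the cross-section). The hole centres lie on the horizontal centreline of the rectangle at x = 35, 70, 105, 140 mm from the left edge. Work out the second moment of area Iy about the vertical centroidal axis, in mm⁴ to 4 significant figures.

Iy ≈ 1.215 × 10⁷ mm⁴

Treat the section as a set of non-overlapping primitives; coordinates are from the bounding-box lower-left.
Plate: 175 × 30, A = 5 250 mm², x = 87.5 mm, Ī = 13 398 438 mm⁴.
Hole 1 (subtracted): ⌀16, A = 201.062 mm², x = 35 mm, Ī = 3216.99 mm⁴.
Hole 2 (subtracted): ⌀16, A = 201.062 mm², x = 70 mm, Ī = 3216.99 mm⁴.
Hole 3 (subtracted): ⌀16, A = 201.062 mm², x = 105 mm, Ī = 3216.99 mm⁴.
Hole 4 (subtracted): ⌀16, A = 201.062 mm², x = 140 mm, Ī = 3216.99 mm⁴.
By symmetry the centroid is at mid-width, x̄ = 87.5 mm.
Transfer each piece to the vertical centroidal axis using Ī + A·d² with d = x − 87.5:
  plate: d = 0 mm → contributes +13 398 438 mm⁴
  hole 1: d = -52.5 mm → contributes −557 394 mm⁴
  hole 2: d = -17.5 mm → contributes −64792.2 mm⁴
  hole 3: d = 17.5 mm → contributes −64792.2 mm⁴
  hole 4: d = 52.5 mm → contributes −557 394 mm⁴
Total I = 12 154 065 mm⁴.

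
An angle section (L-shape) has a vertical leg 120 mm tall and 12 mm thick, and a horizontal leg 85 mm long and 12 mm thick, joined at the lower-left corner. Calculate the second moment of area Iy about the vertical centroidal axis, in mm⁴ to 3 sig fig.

Iy ≈ 1.39 × 10⁶ mm⁴

Break the section into simple shapes (no overlaps), measuring from the bottom-left corner of the bounding box.
Vertical leg: 12 × 120, A = 1 440 mm², x = 6 mm, Ī = 17 280 mm⁴.
Horizontal leg (remainder): 73 × 12, A = 876 mm², x = 48.5 mm, Ī = 389 017 mm⁴.
Centroid: x̄ = ΣA·x / ΣA = 22.075 mm.
Transfer each piece to the vertical centroidal axis using Ī + A·d² with d = x − 22.075:
  vertical leg: d = -16.075 mm → contributes +389 390 mm⁴
  horizontal leg (remainder): d = 26.425 mm → contributes +1 000 705 mm⁴
Total I = 1 390 095 mm⁴.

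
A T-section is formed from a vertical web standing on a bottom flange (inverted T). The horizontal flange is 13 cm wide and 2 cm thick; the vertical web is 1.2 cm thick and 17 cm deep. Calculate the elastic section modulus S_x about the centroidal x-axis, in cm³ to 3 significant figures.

Treat the section as a set of non-overlapping primitives; coordinates are from the bounding-box lower-left.
Flange: 13 × 2, A = 26 cm², y = 1 cm, Ī = 8.6667 cm⁴.
Web: 1.2 × 17, A = 20.4 cm², y = 10.5 cm, Ī = 491.3 cm⁴.
Centroid: ȳ = ΣA·y / ΣA = 5.1767 cm.
Transfer each piece to the centroidal x-axis using Ī + A·d² with d = y − 5.1767:
  flange: d = -4.1767 cm → contributes +462.24 cm⁴
  web: d = 5.3233 cm → contributes +1069.4 cm⁴
Total I = 1531.6 cm⁴.
Extreme fibre distance c = 13.823 cm; S = I/c = 110.8 cm³.

S_x ≈ 111 cm³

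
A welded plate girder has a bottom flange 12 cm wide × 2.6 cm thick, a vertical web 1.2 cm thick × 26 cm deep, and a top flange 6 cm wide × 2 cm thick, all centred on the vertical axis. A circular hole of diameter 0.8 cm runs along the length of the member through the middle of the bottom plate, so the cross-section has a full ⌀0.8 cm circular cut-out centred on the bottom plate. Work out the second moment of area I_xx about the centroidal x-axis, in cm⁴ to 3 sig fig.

Decompose the section into non-overlapping parts with the origin at the bottom-left of its bounding rectangle.
Bottom plate: 12 × 2.6, A = 31.2 cm², y = 1.3 cm, Ī = 17.576 cm⁴.
Web plate: 1.2 × 26, A = 31.2 cm², y = 15.6 cm, Ī = 1757.6 cm⁴.
Top plate: 6 × 2, A = 12 cm², y = 29.6 cm, Ī = 4 cm⁴.
Hole (subtracted): ⌀0.8, A = 0.50265 cm², y = 1.3 cm, Ī = 0.020106 cm⁴.
Centroid: ȳ = ΣA·y / ΣA = 11.933 cm.
Transfer each piece to the centroidal x-axis using Ī + A·d² with d = y − 11.933:
  bottom plate: d = -10.633 cm → contributes +3545.2 cm⁴
  web plate: d = 3.6669 cm → contributes +2177.1 cm⁴
  top plate: d = 17.667 cm → contributes +3749.4 cm⁴
  hole: d = -10.633 cm → contributes −56.852 cm⁴
Total I = 9414.8 cm⁴.

I_xx ≈ 9410 cm⁴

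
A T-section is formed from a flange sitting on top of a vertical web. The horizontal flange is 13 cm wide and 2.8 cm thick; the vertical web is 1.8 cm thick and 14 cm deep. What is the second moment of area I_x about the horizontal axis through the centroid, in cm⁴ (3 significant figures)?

Decompose the section into non-overlapping parts with the origin at the bottom-left of its bounding rectangle.
Flange: 13 × 2.8, A = 36.4 cm², y = 15.4 cm, Ī = 23.781 cm⁴.
Web: 1.8 × 14, A = 25.2 cm², y = 7 cm, Ī = 411.6 cm⁴.
Centroid: ȳ = ΣA·y / ΣA = 11.964 cm.
Transfer each piece to the horizontal axis through the centroid using Ī + A·d² with d = y − 11.964:
  flange: d = 3.4364 cm → contributes +453.61 cm⁴
  web: d = -4.9636 cm → contributes +1032.5 cm⁴
Total I = 1486.1 cm⁴.

I_x ≈ 1490 cm⁴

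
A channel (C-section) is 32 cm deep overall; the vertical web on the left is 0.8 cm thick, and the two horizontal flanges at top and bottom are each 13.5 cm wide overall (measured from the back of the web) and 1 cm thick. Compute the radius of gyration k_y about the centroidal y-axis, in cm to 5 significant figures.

Split into non-overlapping primitives; take the origin at the lower-left of the bounding box.
Web: 0.8 × 32, A = 25.6 cm², x = 0.4 cm, Ī = 1.365333 cm⁴.
Top flange (beyond web): 12.7 × 1, A = 12.7 cm², x = 7.15 cm, Ī = 170.6986 cm⁴.
Bottom flange (beyond web): 12.7 × 1, A = 12.7 cm², x = 7.15 cm, Ī = 170.6986 cm⁴.
Centroid: x̄ = ΣA·x / ΣA = 3.761765 cm.
Transfer each piece to the centroidal y-axis using Ī + A·d² with d = x − 3.761765:
  web: d = -3.361765 cm → contributes +290.6828 cm⁴
  top flange (beyond web): d = 3.388235 cm → contributes +316.4963 cm⁴
  bottom flange (beyond web): d = 3.388235 cm → contributes +316.4963 cm⁴
Total I = 923.6754 cm⁴.
Radius of gyration: k = √(I/A) = √(923.6754 / 51) = 4.255735 cm.

k_y ≈ 4.2557 cm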